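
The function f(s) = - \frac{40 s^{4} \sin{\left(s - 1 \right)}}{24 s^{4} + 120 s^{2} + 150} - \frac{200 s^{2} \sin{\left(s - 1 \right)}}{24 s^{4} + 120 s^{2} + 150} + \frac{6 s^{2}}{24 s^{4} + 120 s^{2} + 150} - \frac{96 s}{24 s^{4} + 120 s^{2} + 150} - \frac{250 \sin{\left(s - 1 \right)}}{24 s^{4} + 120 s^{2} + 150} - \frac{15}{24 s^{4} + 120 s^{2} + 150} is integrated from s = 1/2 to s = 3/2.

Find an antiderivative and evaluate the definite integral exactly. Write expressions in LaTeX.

Integrate term by term and add the pieces.
F(s) = \frac{- 3 s + 10 \left(2 s^{2} + 5\right) \cos{\left(s - 1 \right)} + 24}{6 \left(2 s^{2} + 5\right)} is an antiderivative of f.
Check: d/ds[\frac{- 3 s + 10 \left(2 s^{2} + 5\right) \cos{\left(s - 1 \right)} + 24}{6 \left(2 s^{2} + 5\right)}] = \frac{- 40 s^{4} \sin{\left(s - 1 \right)} - 200 s^{2} \sin{\left(s - 1 \right)} + 6 s^{2} - 96 s - 250 \sin{\left(s - 1 \right)} - 15}{24 s^{4} + 120 s^{2} + 150}, which equals f(s).
F(3/2) = \frac{13}{38} + \frac{5 \cos{\left(\frac{1}{2} \right)}}{3}; F(1/2) = \frac{15}{22} + \frac{5 \cos{\left(\frac{1}{2} \right)}}{3}.
Integral = F(3/2) - F(1/2) = - \frac{71}{209}.

Antiderivative: F(s) = \frac{- 3 s + 10 \left(2 s^{2} + 5\right) \cos{\left(s - 1 \right)} + 24}{6 \left(2 s^{2} + 5\right)}; value = - \frac{71}{209}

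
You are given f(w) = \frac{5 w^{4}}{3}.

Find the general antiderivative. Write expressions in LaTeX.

Whatever form F(w) takes, F'(w) = f(w) is non-negotiable.
Check: d/dw[\frac{w^{5}}{3}] = \frac{5 w^{4}}{3} = f(w).

F(w) = \frac{w^{5}}{3} + C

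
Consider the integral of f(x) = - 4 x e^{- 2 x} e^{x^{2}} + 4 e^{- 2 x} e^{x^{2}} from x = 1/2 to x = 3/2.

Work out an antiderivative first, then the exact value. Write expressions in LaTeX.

Antiderivative: F(x) = - 2 e^{x^{2} - 2 x}; value = 0

f matches the chain-rule pattern g'(h)*h' with inner function h(x) = x^{2} - 2 x; substituting u = h(x) collapses the integral.
F(x) = - 2 e^{x^{2} - 2 x} is an antiderivative of f.
Check: d/dx[- 2 e^{x^{2} - 2 x}] = - 4 x e^{- 2 x} e^{x^{2}} + 4 e^{- 2 x} e^{x^{2}} = f(x).
F(3/2) = - \frac{2}{e^{\frac{3}{4}}}; F(1/2) = - \frac{2}{e^{\frac{3}{4}}}.
Integral = F(3/2) - F(1/2) = 0.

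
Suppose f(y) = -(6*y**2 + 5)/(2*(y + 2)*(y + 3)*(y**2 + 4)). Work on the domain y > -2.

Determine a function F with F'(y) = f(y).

The denominator factors as 2*(y + 2)*(y + 3)*(y**2 + 4); partial fractions split f into directly integrable pieces: -19*(5*y - 2)/(208*(y**2 + 4)) + 59/(26*(y + 3)) - 29/(16*(y + 2)).
Check: d/dy[(-754*log(y + 2) + 944*log(y + 3) - 95*log(y**2 + 4) + 38*atan(y/2))/416] = (-6*y**2 - 5)/(2*y**4 + 10*y**3 + 20*y**2 + 40*y + 48), which equals f(y).

An antiderivative is F(y) = (-754*log(y + 2) + 944*log(y + 3) - 95*log(y**2 + 4) + 38*atan(y/2))/416.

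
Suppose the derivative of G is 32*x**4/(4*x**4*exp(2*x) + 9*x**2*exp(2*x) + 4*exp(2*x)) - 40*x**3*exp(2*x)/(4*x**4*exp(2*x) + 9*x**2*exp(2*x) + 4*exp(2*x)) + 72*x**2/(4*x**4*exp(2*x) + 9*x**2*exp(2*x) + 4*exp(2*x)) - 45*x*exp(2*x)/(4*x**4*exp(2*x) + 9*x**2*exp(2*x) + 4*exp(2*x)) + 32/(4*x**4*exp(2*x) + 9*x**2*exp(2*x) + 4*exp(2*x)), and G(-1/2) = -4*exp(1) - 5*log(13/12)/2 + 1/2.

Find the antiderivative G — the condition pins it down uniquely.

G(x) = -(5*exp(2*x)*log(2*x**4/3 + 3*x**2/2 + 2/3) - exp(2*x) + 8)*exp(-2*x)/2

The integrand splits into summands that can be handled one at a time.
A general antiderivative is -5*log(2*x**4/3 + 3*x**2/2 + 2/3)/2 - 4*exp(-2*x) + C.
The condition gives C = -4*exp(1) - 5*log(13/12)/2 + 1/2 - (-4*exp(1) - 5*log(13/12)/2) = 1/2.
So G(x) = -(5*exp(2*x)*log(2*x**4/3 + 3*x**2/2 + 2/3) - exp(2*x) + 8)*exp(-2*x)/2.
Check: d/dx[-(5*exp(2*x)*log(2*x**4/3 + 3*x**2/2 + 2/3) - exp(2*x) + 8)*exp(-2*x)/2] = (32*x**4 - 40*x**3*exp(2*x) + 72*x**2 - 45*x*exp(2*x) + 32)/(4*x**4*exp(2*x) + 9*x**2*exp(2*x) + 4*exp(2*x)), which equals G'(x).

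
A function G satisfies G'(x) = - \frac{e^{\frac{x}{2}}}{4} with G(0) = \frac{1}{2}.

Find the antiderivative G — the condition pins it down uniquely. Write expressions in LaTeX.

Recover the given G'(x) by differentiating a candidate G(x); any mismatch rules it out.
A general antiderivative is - \frac{e^{\frac{x}{2}}}{2} + C.
The condition gives C = \frac{1}{2} - (- \frac{1}{2}) = 1.
So G(x) = 1 - \frac{e^{\frac{x}{2}}}{2}.
Check: d/dx[1 - \frac{e^{\frac{x}{2}}}{2}] = - \frac{e^{\frac{x}{2}}}{4} = G'(x).

G(x) = 1 - \frac{e^{\frac{x}{2}}}{2}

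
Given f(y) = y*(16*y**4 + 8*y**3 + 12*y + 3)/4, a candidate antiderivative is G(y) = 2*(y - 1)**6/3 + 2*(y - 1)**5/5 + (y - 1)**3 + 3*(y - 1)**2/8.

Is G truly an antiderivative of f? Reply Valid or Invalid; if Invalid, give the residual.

d/dy[G] = 4*y**5 - 18*y**4 + 32*y**3 - 25*y**2 + 27*y/4 + 1/4
d/dy[G] - f(y) = -20*y**4 + 32*y**3 - 28*y**2 + 6*y + 1/4 != 0.

Invalid: d/dy[G] - f = -20*y**4 + 32*y**3 - 28*y**2 + 6*y + 1/4, which is not 0.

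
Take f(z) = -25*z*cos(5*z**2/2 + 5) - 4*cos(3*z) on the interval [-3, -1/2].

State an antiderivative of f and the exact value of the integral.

Antiderivative: F(z) = -4*sin(3*z)/3 - 5*sin(5*z**2/2 + 5); value = -4*sin(9)/3 + 4*sin(3/2)/3 - 5*sin(45/8) + 5*sin(55/2)

Integrate term by term and add the pieces.
F(z) = -4*sin(3*z)/3 - 5*sin(5*z**2/2 + 5) is an antiderivative of f.
Check: d/dz[-4*sin(3*z)/3 - 5*sin(5*z**2/2 + 5)] = -25*z*cos(5*z**2/2 + 5) - 4*cos(3*z) = f(z).
F(-1/2) = 4*sin(3/2)/3 - 5*sin(45/8); F(-3) = -5*sin(55/2) + 4*sin(9)/3.
Integral = F(-1/2) - F(-3) = -4*sin(9)/3 + 4*sin(3/2)/3 - 5*sin(45/8) + 5*sin(55/2).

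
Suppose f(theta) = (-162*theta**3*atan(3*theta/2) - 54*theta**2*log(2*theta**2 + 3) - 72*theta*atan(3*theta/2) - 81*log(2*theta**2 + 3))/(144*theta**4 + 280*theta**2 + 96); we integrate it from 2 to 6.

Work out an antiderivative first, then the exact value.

f has the shape u'v + uv' for u = -9*atan(3*theta/2)/16 and v = log(2*theta**2 + 3) — it is the derivative of the product u*v.
F(theta) = -9*log(2*theta**2 + 3)*atan(3*theta/2)/16 is an antiderivative of f.
Check: d/dtheta[-9*log(2*theta**2 + 3)*atan(3*theta/2)/16] = (-162*theta**3*atan(3*theta/2) - 54*theta**2*log(2*theta**2 + 3) - 72*theta*atan(3*theta/2) - 81*log(2*theta**2 + 3))/(144*theta**4 + 280*theta**2 + 96) = f(theta).
F(6) = -9*log(75)*atan(9)/16; F(2) = -9*log(11)*atan(3)/16.
Integral = F(6) - F(2) = -9*log(75)*atan(9)/16 + 9*log(11)*atan(3)/16.

Antiderivative: F(theta) = -9*log(2*theta**2 + 3)*atan(3*theta/2)/16; value = -9*log(75)*atan(9)/16 + 9*log(11)*atan(3)/16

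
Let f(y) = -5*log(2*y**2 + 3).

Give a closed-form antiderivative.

Differentiate the proposed F(y) back; it has to land on f(y) exactly.
Check: d/dy[-5*y*log(2*y**2 + 3) + 10*y - 5*sqrt(6)*atan(sqrt(6)*y/3)] = -5*log(2*y**2 + 3) = f(y).

An antiderivative is F(y) = -5*y*log(2*y**2 + 3) + 10*y - 5*sqrt(6)*atan(sqrt(6)*y/3).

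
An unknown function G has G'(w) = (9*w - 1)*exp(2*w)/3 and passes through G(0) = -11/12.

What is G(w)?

G'(w) has the shape u'v + uv' for u = 3*w/2 - 11/12 and v = exp(2*w) — it is the derivative of the product u*v.
A general antiderivative is (18*w - 11)*exp(2*w)/12 + C.
The condition gives C = -11/12 - (-11/12) = 0.
So G(w) = 3*w*exp(2*w)/2 - 11*exp(2*w)/12.
Check: d/dw[3*w*exp(2*w)/2 - 11*exp(2*w)/12] = 3*w*exp(2*w) - exp(2*w)/3, which equals G'(w).

G(w) = 3*w*exp(2*w)/2 - 11*exp(2*w)/12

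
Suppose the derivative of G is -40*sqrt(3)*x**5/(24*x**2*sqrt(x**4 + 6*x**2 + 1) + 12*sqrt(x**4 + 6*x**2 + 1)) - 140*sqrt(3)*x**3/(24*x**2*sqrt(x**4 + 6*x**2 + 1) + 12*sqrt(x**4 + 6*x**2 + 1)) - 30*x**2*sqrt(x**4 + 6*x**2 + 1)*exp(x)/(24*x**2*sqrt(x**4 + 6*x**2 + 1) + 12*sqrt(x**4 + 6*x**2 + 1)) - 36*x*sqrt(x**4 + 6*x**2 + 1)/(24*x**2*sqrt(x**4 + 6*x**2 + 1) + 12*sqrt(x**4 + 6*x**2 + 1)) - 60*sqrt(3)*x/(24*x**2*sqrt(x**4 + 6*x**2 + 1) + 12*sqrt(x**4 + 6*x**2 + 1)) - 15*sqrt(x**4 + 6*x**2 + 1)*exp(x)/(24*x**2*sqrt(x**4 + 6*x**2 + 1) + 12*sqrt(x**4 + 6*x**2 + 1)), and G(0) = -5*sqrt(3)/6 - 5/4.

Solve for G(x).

Integrate term by term and add the pieces.
A general antiderivative is -5*sqrt(x**4/3 + 2*x**2 + 1/3)/2 - 5*exp(x)/4 - 3*log(2*x**2 + 1)/4 + C.
The condition gives C = -5*sqrt(3)/6 - 5/4 - (-5*sqrt(3)/6 - 5/4) = 0.
So G(x) = -5*sqrt(x**4/3 + 2*x**2 + 1/3)/2 - 5*exp(x)/4 - 3*log(2*x**2 + 1)/4.
Check: d/dx[-5*sqrt(x**4/3 + 2*x**2 + 1/3)/2 - 5*exp(x)/4 - 3*log(2*x**2 + 1)/4] = (-40*sqrt(3)*x**5 - 140*sqrt(3)*x**3 - 30*x**2*sqrt(x**4 + 6*x**2 + 1)*exp(x) - 36*x*sqrt(x**4 + 6*x**2 + 1) - 60*sqrt(3)*x - 15*sqrt(x**4 + 6*x**2 + 1)*exp(x))/(24*x**2*sqrt(x**4 + 6*x**2 + 1) + 12*sqrt(x**4 + 6*x**2 + 1)), which equals G'(x).

G(x) = -5*sqrt(x**4/3 + 2*x**2 + 1/3)/2 - 5*exp(x)/4 - 3*log(2*x**2 + 1)/4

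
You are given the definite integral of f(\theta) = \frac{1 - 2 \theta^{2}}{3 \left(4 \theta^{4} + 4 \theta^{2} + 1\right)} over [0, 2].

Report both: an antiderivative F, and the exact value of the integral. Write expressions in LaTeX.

f has the shape u'v + uv' for u = \frac{\theta}{2} and v = \frac{1}{3 \theta^{2} + \frac{3}{2}} — it is the derivative of the product u*v.
F(\theta) = \frac{\theta}{3 \left(2 \theta^{2} + 1\right)} is an antiderivative of f.
Check: d/d\theta[\frac{\theta}{3 \left(2 \theta^{2} + 1\right)}] = \frac{1 - 2 \theta^{2}}{12 \theta^{4} + 12 \theta^{2} + 3}, which equals f(\theta).
F(2) = \frac{2}{27}; F(0) = 0.
Integral = F(2) - F(0) = \frac{2}{27}.

Antiderivative: F(\theta) = \frac{\theta}{3 \left(2 \theta^{2} + 1\right)}; value = \frac{2}{27}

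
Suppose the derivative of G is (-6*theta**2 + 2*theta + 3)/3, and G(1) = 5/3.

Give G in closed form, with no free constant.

Recover the given G'(theta) by differentiating a candidate G(theta); any mismatch rules it out.
A general antiderivative is -2*theta**3/3 + theta**2/3 + theta + C.
The condition gives C = 5/3 - (2/3) = 1.
So G(theta) = -2*theta**3/3 + theta**2/3 + theta + 1.
Check: d/dtheta[-2*theta**3/3 + theta**2/3 + theta + 1] = -2*theta**2 + 2*theta/3 + 1, which equals G'(theta).

G(theta) = -2*theta**3/3 + theta**2/3 + theta + 1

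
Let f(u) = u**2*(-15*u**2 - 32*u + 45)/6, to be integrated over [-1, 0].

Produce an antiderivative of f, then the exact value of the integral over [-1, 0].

Check any antiderivative F(u) by computing F'(u) and comparing it with f(u).
F(u) = -u**5/2 - 4*u**4/3 + 5*u**3/2 is an antiderivative of f.
Check: d/du[-u**5/2 - 4*u**4/3 + 5*u**3/2] = -5*u**4/2 - 16*u**3/3 + 15*u**2/2, which equals f(u).
F(0) = 0; F(-1) = -10/3.
Integral = F(0) - F(-1) = 10/3.

Antiderivative: F(u) = -u**5/2 - 4*u**4/3 + 5*u**3/2; value = 10/3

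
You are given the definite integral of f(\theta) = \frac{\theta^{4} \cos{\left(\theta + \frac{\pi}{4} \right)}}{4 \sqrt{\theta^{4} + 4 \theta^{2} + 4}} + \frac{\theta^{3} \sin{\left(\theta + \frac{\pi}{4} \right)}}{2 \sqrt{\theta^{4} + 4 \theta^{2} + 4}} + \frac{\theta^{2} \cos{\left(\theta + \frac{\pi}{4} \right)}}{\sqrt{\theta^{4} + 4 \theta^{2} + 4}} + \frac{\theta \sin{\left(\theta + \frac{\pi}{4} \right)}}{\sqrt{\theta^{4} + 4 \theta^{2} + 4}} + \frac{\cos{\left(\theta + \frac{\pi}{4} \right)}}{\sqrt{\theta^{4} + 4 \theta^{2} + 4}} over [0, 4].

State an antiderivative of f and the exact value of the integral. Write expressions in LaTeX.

f has the shape u'v + uv' for u = \frac{\sqrt{\theta^{4} + 4 \theta^{2} + 4}}{4} and v = \sin{\left(\theta + \frac{\pi}{4} \right)} — it is the derivative of the product u*v.
F(\theta) = \frac{\sqrt{\theta^{4} + 4 \theta^{2} + 4} \sin{\left(\theta + \frac{\pi}{4} \right)}}{4} is an antiderivative of f.
Check: d/d\theta[\frac{\sqrt{\theta^{4} + 4 \theta^{2} + 4} \sin{\left(\theta + \frac{\pi}{4} \right)}}{4}] = \frac{\theta^{4} \cos{\left(\theta + \frac{\pi}{4} \right)} + 2 \theta^{3} \sin{\left(\theta + \frac{\pi}{4} \right)} + 4 \theta^{2} \cos{\left(\theta + \frac{\pi}{4} \right)} + 4 \theta \sin{\left(\theta + \frac{\pi}{4} \right)} + 4 \cos{\left(\theta + \frac{\pi}{4} \right)}}{4 \sqrt{\theta^{4} + 4 \theta^{2} + 4}}, which equals f(\theta).
F(4) = \frac{9 \sin{\left(\frac{\pi}{4} + 4 \right)}}{2}; F(0) = \frac{\sqrt{2}}{4}.
Integral = F(4) - F(0) = \frac{9 \sin{\left(\frac{\pi}{4} + 4 \right)}}{2} - \frac{\sqrt{2}}{4}.

Antiderivative: F(\theta) = \frac{\sqrt{\theta^{4} + 4 \theta^{2} + 4} \sin{\left(\theta + \frac{\pi}{4} \right)}}{4}; value = \frac{9 \sin{\left(\frac{\pi}{4} + 4 \right)}}{2} - \frac{\sqrt{2}}{4}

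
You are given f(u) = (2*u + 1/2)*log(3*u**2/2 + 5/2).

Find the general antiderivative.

Recover f(u) by differentiating a candidate F(u); any mismatch rules it out.
Check: d/du[(-6*u**2 + 3*u*(2*u + 1)*log(3*u**2/2 + 5/2) - 6*u + 10*log(u**2 + 5/3) + 2*sqrt(15)*atan(sqrt(15)*u/5))/6] = 2*u*log(3*u**2 + 5) - 2*u*log(2) + log(3*u**2 + 5)/2 - log(2)/2, which equals f(u).

F(u) = (-6*u**2 + 3*u*(2*u + 1)*log(3*u**2/2 + 5/2) - 6*u + 10*log(u**2 + 5/3) + 2*sqrt(15)*atan(sqrt(15)*u/5))/6 + C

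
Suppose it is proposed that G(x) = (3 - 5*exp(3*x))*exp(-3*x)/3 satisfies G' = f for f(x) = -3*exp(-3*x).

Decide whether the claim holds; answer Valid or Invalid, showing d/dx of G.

d/dx[G] = -3*exp(-3*x)
This equals f(x) exactly, so the claim holds.

Valid - the claim checks out under differentiation.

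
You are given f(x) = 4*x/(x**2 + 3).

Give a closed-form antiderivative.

An antiderivative is F(x) = 2*log(2*x**2 + 6).

The substitution u = 2*x**2 + 6 works: f is exactly (dF/du)*(du/dx) for that inner function.
Check: d/dx[2*log(2*x**2 + 6)] = 4*x/(x**2 + 3) = f(x).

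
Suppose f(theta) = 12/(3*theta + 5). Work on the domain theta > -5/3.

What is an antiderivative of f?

An antiderivative F(theta) passes only if d/dtheta[F] lands on f(theta) exactly.
Check: d/dtheta[4*log(3*theta + 5)] = 12/(3*theta + 5) = f(theta).

An antiderivative is F(theta) = 4*log(3*theta + 5).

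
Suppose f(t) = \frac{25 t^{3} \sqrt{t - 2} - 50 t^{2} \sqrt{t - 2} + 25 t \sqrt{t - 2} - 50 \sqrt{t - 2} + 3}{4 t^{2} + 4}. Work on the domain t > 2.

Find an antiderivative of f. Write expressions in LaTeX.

An antiderivative F(t) passes only if d/dt[F] lands on f(t) exactly.
Check: d/dt[\frac{5 \left(t - 2\right)^{\frac{5}{2}}}{2} + \frac{3 \operatorname{atan}{\left(t \right)}}{4}] = \frac{25 t^{3} \sqrt{t - 2} - 50 t^{2} \sqrt{t - 2} + 25 t \sqrt{t - 2} - 50 \sqrt{t - 2} + 3}{4 t^{2} + 4} = f(t).

An antiderivative is F(t) = \frac{5 \left(t - 2\right)^{\frac{5}{2}}}{2} + \frac{3 \operatorname{atan}{\left(t \right)}}{4}.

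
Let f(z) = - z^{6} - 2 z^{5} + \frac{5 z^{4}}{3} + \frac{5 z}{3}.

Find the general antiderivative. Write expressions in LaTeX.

The integrand splits into summands that can be handled one at a time.
Check: d/dz[\frac{z^{2} \left(- 6 z^{5} - 14 z^{4} + 14 z^{3} + 35\right)}{42}] = - z^{6} - 2 z^{5} + \frac{5 z^{4}}{3} + \frac{5 z}{3} = f(z).

F(z) = \frac{z^{2} \left(- 6 z^{5} - 14 z^{4} + 14 z^{3} + 35\right)}{42} + C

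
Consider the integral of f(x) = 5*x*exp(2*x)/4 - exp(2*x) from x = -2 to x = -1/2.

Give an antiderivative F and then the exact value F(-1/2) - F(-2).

Antiderivative: F(x) = 5*x*exp(2*x)/8 - 13*exp(2*x)/16; value = -9*exp(-1)/8 + 33*exp(-4)/16

Recognize the product-rule pattern: f = u'v + uv' with u = 5*x/8 - 13/16, v = exp(2*x), so integration by parts undoes it.
F(x) = 5*x*exp(2*x)/8 - 13*exp(2*x)/16 is an antiderivative of f.
Check: d/dx[5*x*exp(2*x)/8 - 13*exp(2*x)/16] = 5*x*exp(2*x)/4 - exp(2*x) = f(x).
F(-1/2) = -9*exp(-1)/8; F(-2) = -33*exp(-4)/16.
Integral = F(-1/2) - F(-2) = -9*exp(-1)/8 + 33*exp(-4)/16.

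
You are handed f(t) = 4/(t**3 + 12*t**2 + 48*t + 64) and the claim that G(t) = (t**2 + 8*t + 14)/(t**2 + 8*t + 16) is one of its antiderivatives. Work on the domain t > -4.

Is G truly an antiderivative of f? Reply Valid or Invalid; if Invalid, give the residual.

Valid: G'(t) = f(t).

d/dt[G] = 4/(t**3 + 12*t**2 + 48*t + 64)
This equals f(t) exactly, so the claim holds.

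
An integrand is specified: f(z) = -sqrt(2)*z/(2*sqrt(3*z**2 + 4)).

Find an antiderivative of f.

The substitution u = 3*z**2/2 + 2 works: f is exactly (dF/du)*(du/dz) for that inner function.
Check: d/dz[-sqrt(2)*sqrt(3*z**2 + 4)/6] = -sqrt(2)*z/(2*sqrt(3*z**2 + 4)) = f(z).

An antiderivative is F(z) = -sqrt(2)*sqrt(3*z**2 + 4)/6.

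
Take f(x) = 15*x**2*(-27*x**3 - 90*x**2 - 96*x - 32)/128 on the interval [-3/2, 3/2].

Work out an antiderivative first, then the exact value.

Antiderivative: F(x) = -5*x**3*(3*x + 4)**3/256; value = -41445/1024

f matches the chain-rule pattern g'(h)*h' with inner function h(x) = 3*x**2/4 + x; substituting u = h(x) collapses the integral.
F(x) = -5*x**3*(3*x + 4)**3/256 is an antiderivative of f.
Check: d/dx[-5*x**3*(3*x + 4)**3/256] = -405*x**5/128 - 675*x**4/64 - 45*x**3/4 - 15*x**2/4, which equals f(x).
F(3/2) = -663255/16384; F(-3/2) = -135/16384.
Integral = F(3/2) - F(-3/2) = -41445/1024.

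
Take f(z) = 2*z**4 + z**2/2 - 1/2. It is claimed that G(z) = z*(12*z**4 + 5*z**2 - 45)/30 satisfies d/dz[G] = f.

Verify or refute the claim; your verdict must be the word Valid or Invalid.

Invalid: d/dz[G] - f = -1, which is not 0.

d/dz[G] = 2*z**4 + z**2/2 - 3/2
d/dz[G] - f(z) = -1 != 0.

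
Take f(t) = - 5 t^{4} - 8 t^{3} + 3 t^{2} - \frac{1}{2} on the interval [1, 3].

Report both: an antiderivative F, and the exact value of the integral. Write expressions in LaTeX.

The integrand splits into summands that can be handled one at a time.
F(t) = - t^{5} - 2 t^{4} + t^{3} - \frac{t}{2} is an antiderivative of f.
Check: d/dt[- t^{5} - 2 t^{4} + t^{3} - \frac{t}{2}] = - 5 t^{4} - 8 t^{3} + 3 t^{2} - \frac{1}{2} = f(t).
F(3) = - \frac{759}{2}; F(1) = - \frac{5}{2}.
Integral = F(3) - F(1) = -377.

Antiderivative: F(t) = - t^{5} - 2 t^{4} + t^{3} - \frac{t}{2}; value = -377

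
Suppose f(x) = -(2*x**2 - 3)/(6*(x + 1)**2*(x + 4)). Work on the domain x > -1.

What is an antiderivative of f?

The denominator factors as 6*(x + 1)**2*(x + 4); partial fractions split f into directly integrable pieces: -29/(54*(x + 4)) + 11/(54*(x + 1)) + 1/(18*(x + 1)**2).
Check: d/dx[11*log(x + 1)/54 - 29*log(x + 4)/54 - 1/(18*x + 18)] = (3 - 2*x**2)/(6*x**3 + 36*x**2 + 54*x + 24), which equals f(x).

An antiderivative is F(x) = 11*log(x + 1)/54 - 29*log(x + 4)/54 - 1/(18*x + 18).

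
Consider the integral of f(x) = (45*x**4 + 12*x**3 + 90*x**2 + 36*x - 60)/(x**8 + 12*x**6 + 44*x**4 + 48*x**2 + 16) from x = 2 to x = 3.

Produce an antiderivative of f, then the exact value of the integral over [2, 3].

f has the shape u'v + uv' for u = 1/(x**4/3 + 2*x**2 + 4/3) and v = -5*x - 1 — it is the derivative of the product u*v.
F(x) = (-15*x - 3)/(x**4 + 6*x**2 + 4) is an antiderivative of f.
Check: d/dx[(-15*x - 3)/(x**4 + 6*x**2 + 4)] = (45*x**4 + 12*x**3 + 90*x**2 + 36*x - 60)/(x**8 + 12*x**6 + 44*x**4 + 48*x**2 + 16) = f(x).
F(3) = -48/139; F(2) = -3/4.
Integral = F(3) - F(2) = 225/556.

Antiderivative: F(x) = (-15*x - 3)/(x**4 + 6*x**2 + 4); value = 225/556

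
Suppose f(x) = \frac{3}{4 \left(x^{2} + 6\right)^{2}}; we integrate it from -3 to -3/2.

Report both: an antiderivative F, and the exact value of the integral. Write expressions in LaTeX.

Whatever form F(x) takes, F'(x) = f(x) is non-negotiable.
F(x) = \frac{\sqrt{6} x^{2} \operatorname{atan}{\left(\frac{\sqrt{6} x}{6} \right)} + 6 x + 6 \sqrt{6} \operatorname{atan}{\left(\frac{\sqrt{6} x}{6} \right)}}{96 x^{2} + 576} is an antiderivative of f.
Check: d/dx[\frac{\sqrt{6} x^{2} \operatorname{atan}{\left(\frac{\sqrt{6} x}{6} \right)} + 6 x + 6 \sqrt{6} \operatorname{atan}{\left(\frac{\sqrt{6} x}{6} \right)}}{96 x^{2} + 576}] = \frac{3}{4 x^{4} + 48 x^{2} + 144}, which equals f(x).
F(-3/2) = - \frac{\sqrt{6} \operatorname{atan}{\left(\frac{\sqrt{6}}{4} \right)}}{96} - \frac{1}{88}; F(-3) = - \frac{\sqrt{6} \operatorname{atan}{\left(\frac{\sqrt{6}}{2} \right)}}{96} - \frac{1}{80}.
Integral = F(-3/2) - F(-3) = - \frac{\sqrt{6} \operatorname{atan}{\left(\frac{\sqrt{6}}{4} \right)}}{96} + \frac{1}{880} + \frac{\sqrt{6} \operatorname{atan}{\left(\frac{\sqrt{6}}{2} \right)}}{96}.

Antiderivative: F(x) = \frac{\sqrt{6} x^{2} \operatorname{atan}{\left(\frac{\sqrt{6} x}{6} \right)} + 6 x + 6 \sqrt{6} \operatorname{atan}{\left(\frac{\sqrt{6} x}{6} \right)}}{96 x^{2} + 576}; value = - \frac{\sqrt{6} \operatorname{atan}{\left(\frac{\sqrt{6}}{4} \right)}}{96} + \frac{1}{880} + \frac{\sqrt{6} \operatorname{atan}{\left(\frac{\sqrt{6}}{2} \right)}}{96}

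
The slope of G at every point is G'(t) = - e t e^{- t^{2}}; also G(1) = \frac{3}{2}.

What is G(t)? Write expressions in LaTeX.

The substitution u = 1 - t^{2} works: G'(t) is exactly (dG/du)*(du/dt) for that inner function.
A general antiderivative is \frac{e^{1 - t^{2}}}{2} + C.
The condition gives C = \frac{3}{2} - (\frac{1}{2}) = 1.
So G(t) = \frac{e^{1 - t^{2}} + 2}{2}.
Check: d/dt[\frac{e^{1 - t^{2}} + 2}{2}] = - e t e^{- t^{2}} = G'(t).

G(t) = \frac{e^{1 - t^{2}} + 2}{2}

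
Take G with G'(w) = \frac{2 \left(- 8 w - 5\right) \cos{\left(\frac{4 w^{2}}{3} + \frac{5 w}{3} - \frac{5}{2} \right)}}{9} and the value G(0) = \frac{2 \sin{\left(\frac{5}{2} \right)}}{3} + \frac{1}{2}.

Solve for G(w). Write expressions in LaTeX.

G(w) = - \frac{4 \sin{\left(\frac{4 w^{2}}{3} + \frac{5 w}{3} - \frac{5}{2} \right)} - 3}{6}

G'(w) matches the chain-rule pattern g'(h)*h' with inner function h(w) = \frac{4 w^{2}}{3} + \frac{5 w}{3} - \frac{5}{2}; substituting u = h(w) collapses the integral.
A general antiderivative is - \frac{2 \sin{\left(\frac{4 w^{2}}{3} + \frac{5 w}{3} - \frac{5}{2} \right)}}{3} + C.
The condition gives C = \frac{2 \sin{\left(\frac{5}{2} \right)}}{3} + \frac{1}{2} - (\frac{2 \sin{\left(\frac{5}{2} \right)}}{3}) = \frac{1}{2}.
So G(w) = - \frac{4 \sin{\left(\frac{4 w^{2}}{3} + \frac{5 w}{3} - \frac{5}{2} \right)} - 3}{6}.
Check: d/dw[- \frac{4 \sin{\left(\frac{4 w^{2}}{3} + \frac{5 w}{3} - \frac{5}{2} \right)} - 3}{6}] = - \frac{16 w \cos{\left(\frac{4 w^{2}}{3} + \frac{5 w}{3} - \frac{5}{2} \right)}}{9} - \frac{10 \cos{\left(\frac{4 w^{2}}{3} + \frac{5 w}{3} - \frac{5}{2} \right)}}{9}, which equals G'(w).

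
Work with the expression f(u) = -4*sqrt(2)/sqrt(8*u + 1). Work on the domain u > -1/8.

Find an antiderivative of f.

Any candidate F(u) must reproduce f(u) exactly when differentiated.
Check: d/du[-sqrt(2)*sqrt(8*u + 1)] = -4*sqrt(2)/sqrt(8*u + 1) = f(u).

An antiderivative is F(u) = -sqrt(2)*sqrt(8*u + 1).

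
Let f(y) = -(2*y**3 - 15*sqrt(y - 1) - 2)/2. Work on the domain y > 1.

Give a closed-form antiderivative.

An antiderivative is F(y) = -y**4/4 + 5*y*sqrt(y - 1) + y - 5*sqrt(y - 1).

An antiderivative F(y) passes only if d/dy[F] lands on f(y) exactly.
Check: d/dy[-y**4/4 + 5*y*sqrt(y - 1) + y - 5*sqrt(y - 1)] = (-2*y**3*sqrt(y - 1) + 15*y + 2*sqrt(y - 1) - 15)/(2*sqrt(y - 1)), which equals f(y).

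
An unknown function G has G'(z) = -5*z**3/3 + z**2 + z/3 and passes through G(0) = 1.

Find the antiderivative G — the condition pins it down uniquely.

G(z) = -5*z**4/12 + z**3/3 + z**2/6 + 1

The integrand splits into summands that can be handled one at a time.
A general antiderivative is -5*z**4/12 + z**3/3 + z**2/6 + C.
The condition gives C = 1 - (0) = 1.
So G(z) = -5*z**4/12 + z**3/3 + z**2/6 + 1.
Check: d/dz[-5*z**4/12 + z**3/3 + z**2/6 + 1] = -5*z**3/3 + z**2 + z/3 = G'(z).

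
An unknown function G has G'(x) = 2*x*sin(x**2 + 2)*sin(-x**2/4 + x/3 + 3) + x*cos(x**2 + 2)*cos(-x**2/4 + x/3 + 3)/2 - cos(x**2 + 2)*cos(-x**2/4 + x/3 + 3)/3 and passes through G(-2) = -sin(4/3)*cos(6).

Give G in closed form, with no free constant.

G'(x) has the shape u'v + uv' for u = -cos(x**2 + 2) and v = sin(-x**2/4 + x/3 + 3) — it is the derivative of the product u*v.
A general antiderivative is -sin(-x**2/4 + x/3 + 3)*cos(x**2 + 2) + C.
The condition gives C = -sin(4/3)*cos(6) - (-sin(4/3)*cos(6)) = 0.
So G(x) = -sin(-x**2/4 + x/3 + 3)*cos(x**2 + 2).
Check: d/dx[-sin(-x**2/4 + x/3 + 3)*cos(x**2 + 2)] = 2*x*sin(x**2 + 2)*sin(-x**2/4 + x/3 + 3) + x*cos(x**2 + 2)*cos(-x**2/4 + x/3 + 3)/2 - cos(x**2 + 2)*cos(-x**2/4 + x/3 + 3)/3 = G'(x).

G(x) = -sin(-x**2/4 + x/3 + 3)*cos(x**2 + 2)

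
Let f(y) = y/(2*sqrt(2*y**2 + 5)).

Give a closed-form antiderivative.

An antiderivative is F(y) = sqrt(2*y**2 + 5)/4.

The substitution u = 2*y**2 + 5 works: f is exactly (dF/du)*(du/dy) for that inner function.
Check: d/dy[sqrt(2*y**2 + 5)/4] = y/(2*sqrt(2*y**2 + 5)) = f(y).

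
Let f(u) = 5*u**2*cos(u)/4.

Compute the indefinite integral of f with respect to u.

Whatever form F(u) takes, F'(u) = f(u) is non-negotiable.
Check: d/du[5*u**2*sin(u)/4 + 5*u*cos(u)/2 - 5*sin(u)/2] = 5*u**2*cos(u)/4 = f(u).

F(u) = 5*u**2*sin(u)/4 + 5*u*cos(u)/2 - 5*sin(u)/2 + C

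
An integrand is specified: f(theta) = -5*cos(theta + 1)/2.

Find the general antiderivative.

F(theta) = -5*sin(theta + 1)/2 + C

Recover f(theta) by differentiating a candidate F(theta); any mismatch rules it out.
Check: d/dtheta[-5*sin(theta + 1)/2] = -5*cos(theta + 1)/2 = f(theta).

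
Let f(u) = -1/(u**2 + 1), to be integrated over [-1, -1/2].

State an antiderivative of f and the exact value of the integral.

Antiderivative: F(u) = -atan(u); value = -pi/4 + atan(1/2)

Any candidate F(u) must reproduce f(u) exactly when differentiated.
F(u) = -atan(u) is an antiderivative of f.
Check: d/du[-atan(u)] = -1/(u**2 + 1) = f(u).
F(-1/2) = atan(1/2); F(-1) = pi/4.
Integral = F(-1/2) - F(-1) = -pi/4 + atan(1/2).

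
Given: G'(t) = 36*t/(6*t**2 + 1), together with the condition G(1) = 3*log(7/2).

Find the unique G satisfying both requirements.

G'(t) matches the chain-rule pattern g'(h)*h' with inner function h(t) = 3*t**2 + 1/2; substituting u = h(t) collapses the integral.
A general antiderivative is 3*log(3*t**2 + 1/2) + C.
The condition gives C = 3*log(7/2) - (3*log(7/2)) = 0.
So G(t) = 3*log(3*t**2 + 1/2).
Check: d/dt[3*log(3*t**2 + 1/2)] = 36*t/(6*t**2 + 1) = G'(t).

G(t) = 3*log(3*t**2 + 1/2)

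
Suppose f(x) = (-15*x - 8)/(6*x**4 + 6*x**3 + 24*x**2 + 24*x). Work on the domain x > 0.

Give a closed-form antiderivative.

Factor the denominator (6*x*(x + 1)*(x**2 + 4)) and decompose: f = (17*x - 7)/(30*(x**2 + 4)) - 7/(30*(x + 1)) - 1/(3*x); each piece integrates to a log, atan, or power term.
Check: d/dx[-log(x)/3 - 7*log(x + 1)/30 + 17*log(x**2 + 4)/60 - 7*atan(x/2)/60] = (-15*x - 8)/(6*x**4 + 6*x**3 + 24*x**2 + 24*x) = f(x).

An antiderivative is F(x) = -log(x)/3 - 7*log(x + 1)/30 + 17*log(x**2 + 4)/60 - 7*atan(x/2)/60.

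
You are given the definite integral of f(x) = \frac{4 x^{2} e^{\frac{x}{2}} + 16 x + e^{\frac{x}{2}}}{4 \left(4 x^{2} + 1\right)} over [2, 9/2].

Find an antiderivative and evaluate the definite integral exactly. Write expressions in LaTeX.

Whatever form F(x) takes, F'(x) = f(x) is non-negotiable.
F(x) = \frac{e^{\frac{x}{2}} + \log{\left(4 x^{2} + 1 \right)}}{2} is an antiderivative of f.
Check: d/dx[\frac{e^{\frac{x}{2}} + \log{\left(4 x^{2} + 1 \right)}}{2}] = \frac{4 x^{2} e^{\frac{x}{2}} + 16 x + e^{\frac{x}{2}}}{16 x^{2} + 4}, which equals f(x).
F(9/2) = \frac{\log{\left(82 \right)}}{2} + \frac{e^{\frac{9}{4}}}{2}; F(2) = \frac{e}{2} + \frac{\log{\left(17 \right)}}{2}.
Integral = F(9/2) - F(2) = - \frac{\log{\left(17 \right)}}{2} - \frac{e}{2} + \frac{\log{\left(82 \right)}}{2} + \frac{e^{\frac{9}{4}}}{2}.

Antiderivative: F(x) = \frac{e^{\frac{x}{2}} + \log{\left(4 x^{2} + 1 \right)}}{2}; value = - \frac{\log{\left(17 \right)}}{2} - \frac{e}{2} + \frac{\log{\left(82 \right)}}{2} + \frac{e^{\frac{9}{4}}}{2}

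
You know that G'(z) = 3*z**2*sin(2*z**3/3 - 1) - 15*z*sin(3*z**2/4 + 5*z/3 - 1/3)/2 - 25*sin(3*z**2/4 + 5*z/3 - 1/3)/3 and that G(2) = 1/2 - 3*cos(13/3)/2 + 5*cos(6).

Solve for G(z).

Integrate term by term and add the pieces.
A general antiderivative is -3*cos(2*z**3/3 - 1)/2 + 5*cos(3*z**2/4 + 5*z/3 - 1/3) + C.
The condition gives C = 1/2 - 3*cos(13/3)/2 + 5*cos(6) - (-3*cos(13/3)/2 + 5*cos(6)) = 1/2.
So G(z) = -3*cos(2*z**3/3 - 1)/2 + 5*cos(3*z**2/4 + 5*z/3 - 1/3) + 1/2.
Check: d/dz[-3*cos(2*z**3/3 - 1)/2 + 5*cos(3*z**2/4 + 5*z/3 - 1/3) + 1/2] = 3*z**2*sin(2*z**3/3 - 1) - 15*z*sin(3*z**2/4 + 5*z/3 - 1/3)/2 - 25*sin(3*z**2/4 + 5*z/3 - 1/3)/3 = G'(z).

G(z) = -3*cos(2*z**3/3 - 1)/2 + 5*cos(3*z**2/4 + 5*z/3 - 1/3) + 1/2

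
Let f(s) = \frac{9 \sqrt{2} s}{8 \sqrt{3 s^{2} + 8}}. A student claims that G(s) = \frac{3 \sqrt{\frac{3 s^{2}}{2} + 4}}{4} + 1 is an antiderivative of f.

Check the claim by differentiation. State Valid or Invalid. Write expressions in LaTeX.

d/ds[G] = \frac{9 \sqrt{2} s}{8 \sqrt{3 s^{2} + 8}}
This equals f(s) exactly, so the claim holds.

Valid - differentiating G returns exactly f.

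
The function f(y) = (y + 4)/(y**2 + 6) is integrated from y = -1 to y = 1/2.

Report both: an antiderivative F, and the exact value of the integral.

Antiderivative: F(y) = log(y**2 + 6)/2 + 2*sqrt(6)*atan(sqrt(6)*y/6)/3; value = -log(7)/2 + 2*sqrt(6)*atan(sqrt(6)/12)/3 + 2*sqrt(6)*atan(sqrt(6)/6)/3 + log(25/4)/2

Whatever form F(y) takes, F'(y) = f(y) is non-negotiable.
F(y) = log(y**2 + 6)/2 + 2*sqrt(6)*atan(sqrt(6)*y/6)/3 is an antiderivative of f.
Check: d/dy[log(y**2 + 6)/2 + 2*sqrt(6)*atan(sqrt(6)*y/6)/3] = (y + 4)/(y**2 + 6) = f(y).
F(1/2) = 2*sqrt(6)*atan(sqrt(6)/12)/3 + log(25/4)/2; F(-1) = -2*sqrt(6)*atan(sqrt(6)/6)/3 + log(7)/2.
Integral = F(1/2) - F(-1) = -log(7)/2 + 2*sqrt(6)*atan(sqrt(6)/12)/3 + 2*sqrt(6)*atan(sqrt(6)/6)/3 + log(25/4)/2.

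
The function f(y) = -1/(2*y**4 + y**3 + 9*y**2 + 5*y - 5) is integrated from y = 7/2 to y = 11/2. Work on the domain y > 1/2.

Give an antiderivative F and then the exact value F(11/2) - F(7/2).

Factor the denominator ((y + 1)*(2*y - 1)*(y**2 + 5)) and decompose: f = (y + 11)/(126*(y**2 + 5)) - 8/(63*(2*y - 1)) + 1/(18*(y + 1)); each piece integrates to a log, atan, or power term.
F(y) = -4*log(y - 1/2)/63 + log(y + 1)/18 + log(y**2 + 5)/252 + 11*sqrt(5)*atan(sqrt(5)*y/5)/630 is an antiderivative of f.
Check: d/dy[-4*log(y - 1/2)/63 + log(y + 1)/18 + log(y**2 + 5)/252 + 11*sqrt(5)*atan(sqrt(5)*y/5)/630] = -1/(2*y**4 + y**3 + 9*y**2 + 5*y - 5) = f(y).
F(11/2) = -4*log(5)/63 + log(141/4)/252 + 11*sqrt(5)*atan(11*sqrt(5)/10)/630 + log(13/2)/18; F(7/2) = -4*log(3)/63 + log(69/4)/252 + 11*sqrt(5)*atan(7*sqrt(5)/10)/630 + log(9/2)/18.
Integral = F(11/2) - F(7/2) = -4*log(5)/63 - log(9/2)/18 - 11*sqrt(5)*atan(7*sqrt(5)/10)/630 - log(69/4)/252 + log(141/4)/252 + 11*sqrt(5)*atan(11*sqrt(5)/10)/630 + 4*log(3)/63 + log(13/2)/18.

Antiderivative: F(y) = -4*log(y - 1/2)/63 + log(y + 1)/18 + log(y**2 + 5)/252 + 11*sqrt(5)*atan(sqrt(5)*y/5)/630; value = -4*log(5)/63 - log(9/2)/18 - 11*sqrt(5)*atan(7*sqrt(5)/10)/630 - log(69/4)/252 + log(141/4)/252 + 11*sqrt(5)*atan(11*sqrt(5)/10)/630 + 4*log(3)/63 + log(13/2)/18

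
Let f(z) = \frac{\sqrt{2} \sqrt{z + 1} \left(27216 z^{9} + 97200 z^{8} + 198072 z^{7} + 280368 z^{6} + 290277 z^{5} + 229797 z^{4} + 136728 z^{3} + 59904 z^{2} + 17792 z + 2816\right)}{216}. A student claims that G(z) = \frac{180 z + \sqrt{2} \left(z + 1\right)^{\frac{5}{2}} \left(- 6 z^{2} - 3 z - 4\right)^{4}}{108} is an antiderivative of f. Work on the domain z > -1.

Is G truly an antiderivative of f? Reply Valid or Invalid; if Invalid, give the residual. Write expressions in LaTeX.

d/dz[G] = 126 \sqrt{2} z^{9} \sqrt{z + 1} + 450 \sqrt{2} z^{8} \sqrt{z + 1} + 917 \sqrt{2} z^{7} \sqrt{z + 1} + 1298 \sqrt{2} z^{6} \sqrt{z + 1} + \frac{10751 \sqrt{2} z^{5} \sqrt{z + 1}}{8} + \frac{8511 \sqrt{2} z^{4} \sqrt{z + 1}}{8} + 633 \sqrt{2} z^{3} \sqrt{z + 1} + \frac{832 \sqrt{2} z^{2} \sqrt{z + 1}}{3} + \frac{2224 \sqrt{2} z \sqrt{z + 1}}{27} + \frac{352 \sqrt{2} \sqrt{z + 1}}{27} + \frac{5}{3}
d/dz[G] - f(z) = \frac{5}{3} != 0.

Invalid: d/dz[G] - f = \frac{5}{3}, which is not 0.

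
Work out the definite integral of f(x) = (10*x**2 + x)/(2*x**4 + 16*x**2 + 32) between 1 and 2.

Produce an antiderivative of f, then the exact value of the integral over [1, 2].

Antiderivative: F(x) = -10*x/(4*x**2 + 16) + 5*atan(x/2)/4 - 1/(4*x**2 + 16); value = -5*atan(1/2)/4 - 17/160 + 5*pi/16

Since d/dx undoes antidifferentiation here, F'(x) = f(x) is required of F(x).
F(x) = -10*x/(4*x**2 + 16) + 5*atan(x/2)/4 - 1/(4*x**2 + 16) is an antiderivative of f.
Check: d/dx[-10*x/(4*x**2 + 16) + 5*atan(x/2)/4 - 1/(4*x**2 + 16)] = (10*x**2 + x)/(2*x**4 + 16*x**2 + 32) = f(x).
F(2) = -21/32 + 5*pi/16; F(1) = -11/20 + 5*atan(1/2)/4.
Integral = F(2) - F(1) = -5*atan(1/2)/4 - 17/160 + 5*pi/16.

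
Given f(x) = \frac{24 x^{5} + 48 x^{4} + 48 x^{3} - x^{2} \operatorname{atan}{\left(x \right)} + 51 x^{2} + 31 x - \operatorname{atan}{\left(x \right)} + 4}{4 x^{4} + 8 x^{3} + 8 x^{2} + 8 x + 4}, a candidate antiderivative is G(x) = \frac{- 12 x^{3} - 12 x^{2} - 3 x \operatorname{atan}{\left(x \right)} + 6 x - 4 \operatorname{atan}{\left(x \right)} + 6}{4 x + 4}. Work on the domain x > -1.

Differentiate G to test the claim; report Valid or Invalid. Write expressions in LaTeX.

Invalid: d/dx[G] - f = \frac{- 24 x^{5} - 48 x^{4} - 48 x^{3} + x^{2} \operatorname{atan}{\left(x \right)} - 51 x^{2} - 31 x + \operatorname{atan}{\left(x \right)} - 4}{2 x^{4} + 4 x^{3} + 4 x^{2} + 4 x + 2}, which is not 0.

d/dx[G] = \frac{- 24 x^{5} - 48 x^{4} - 48 x^{3} + x^{2} \operatorname{atan}{\left(x \right)} - 51 x^{2} - 31 x + \operatorname{atan}{\left(x \right)} - 4}{4 x^{4} + 8 x^{3} + 8 x^{2} + 8 x + 4}
d/dx[G] - f(x) = \frac{- 24 x^{5} - 48 x^{4} - 48 x^{3} + x^{2} \operatorname{atan}{\left(x \right)} - 51 x^{2} - 31 x + \operatorname{atan}{\left(x \right)} - 4}{2 x^{4} + 4 x^{3} + 4 x^{2} + 4 x + 2} != 0.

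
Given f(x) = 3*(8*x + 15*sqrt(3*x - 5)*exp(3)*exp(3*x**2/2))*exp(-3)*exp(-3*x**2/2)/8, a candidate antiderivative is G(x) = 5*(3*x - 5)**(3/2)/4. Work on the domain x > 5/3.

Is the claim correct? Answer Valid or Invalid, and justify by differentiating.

Invalid: d/dx[G] - f = -3*x*exp(-3)*exp(-3*x**2/2), which is not 0.

d/dx[G] = 45*sqrt(3*x - 5)/8
d/dx[G] - f(x) = -3*x*exp(-3)*exp(-3*x**2/2) != 0.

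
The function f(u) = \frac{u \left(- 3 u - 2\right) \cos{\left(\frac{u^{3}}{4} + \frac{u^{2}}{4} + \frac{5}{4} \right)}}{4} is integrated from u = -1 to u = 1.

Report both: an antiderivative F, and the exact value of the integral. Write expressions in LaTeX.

The substitution w = \frac{u^{3}}{4} + \frac{u^{2}}{4} + \frac{5}{4} works: f is exactly (dF/dw)*(dw/du) for that inner function.
F(u) = - \sin{\left(\frac{u^{3}}{4} + \frac{u^{2}}{4} + \frac{5}{4} \right)} is an antiderivative of f.
Check: d/du[- \sin{\left(\frac{u^{3}}{4} + \frac{u^{2}}{4} + \frac{5}{4} \right)}] = - \frac{3 u^{2} \cos{\left(\frac{u^{3}}{4} + \frac{u^{2}}{4} + \frac{5}{4} \right)}}{4} - \frac{u \cos{\left(\frac{u^{3}}{4} + \frac{u^{2}}{4} + \frac{5}{4} \right)}}{2}, which equals f(u).
F(1) = - \sin{\left(\frac{7}{4} \right)}; F(-1) = - \sin{\left(\frac{5}{4} \right)}.
Integral = F(1) - F(-1) = - \sin{\left(\frac{7}{4} \right)} + \sin{\left(\frac{5}{4} \right)}.

Antiderivative: F(u) = - \sin{\left(\frac{u^{3}}{4} + \frac{u^{2}}{4} + \frac{5}{4} \right)}; value = - \sin{\left(\frac{7}{4} \right)} + \sin{\left(\frac{5}{4} \right)}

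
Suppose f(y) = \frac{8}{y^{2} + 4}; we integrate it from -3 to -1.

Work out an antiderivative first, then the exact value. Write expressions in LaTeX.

Antiderivative: F(y) = 4 \operatorname{atan}{\left(\frac{y}{2} \right)}; value = - 4 \operatorname{atan}{\left(\frac{1}{2} \right)} + 4 \operatorname{atan}{\left(\frac{3}{2} \right)}

Any candidate F(y) must reproduce f(y) exactly when differentiated.
F(y) = 4 \operatorname{atan}{\left(\frac{y}{2} \right)} is an antiderivative of f.
Check: d/dy[4 \operatorname{atan}{\left(\frac{y}{2} \right)}] = \frac{8}{y^{2} + 4} = f(y).
F(-1) = - 4 \operatorname{atan}{\left(\frac{1}{2} \right)}; F(-3) = - 4 \operatorname{atan}{\left(\frac{3}{2} \right)}.
Integral = F(-1) - F(-3) = - 4 \operatorname{atan}{\left(\frac{1}{2} \right)} + 4 \operatorname{atan}{\left(\frac{3}{2} \right)}.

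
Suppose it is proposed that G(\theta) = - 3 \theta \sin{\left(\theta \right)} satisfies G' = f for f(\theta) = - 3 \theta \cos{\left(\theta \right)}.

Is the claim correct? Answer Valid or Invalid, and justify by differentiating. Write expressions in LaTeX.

Invalid: d/d\theta[G] - f = - 3 \sin{\left(\theta \right)}, which is not 0.

d/d\theta[G] = - 3 \theta \cos{\left(\theta \right)} - 3 \sin{\left(\theta \right)}
d/d\theta[G] - f(\theta) = - 3 \sin{\left(\theta \right)} != 0.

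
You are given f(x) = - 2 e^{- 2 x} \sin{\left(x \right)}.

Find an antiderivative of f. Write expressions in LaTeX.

Check any antiderivative F(x) by computing F'(x) and comparing it with f(x).
Check: d/dx[\frac{4 e^{- 2 x} \sin{\left(x \right)}}{5} + \frac{2 e^{- 2 x} \cos{\left(x \right)}}{5}] = - 2 e^{- 2 x} \sin{\left(x \right)} = f(x).

An antiderivative is F(x) = \frac{4 e^{- 2 x} \sin{\left(x \right)}}{5} + \frac{2 e^{- 2 x} \cos{\left(x \right)}}{5}.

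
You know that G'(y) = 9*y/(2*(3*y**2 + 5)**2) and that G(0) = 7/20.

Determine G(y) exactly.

G(y) = 1/2 - 1/(4*y**2 + 20/3)

G'(y) matches the chain-rule pattern g'(h)*h' with inner function h(y) = y**2 + 5/3; substituting u = h(y) collapses the integral.
A general antiderivative is -1/(4*(y**2 + 5/3)) + C.
The condition gives C = 7/20 - (-3/20) = 1/2.
So G(y) = 1/2 - 1/(4*y**2 + 20/3).
Check: d/dy[1/2 - 1/(4*y**2 + 20/3)] = 9*y/(18*y**4 + 60*y**2 + 50), which equals G'(y).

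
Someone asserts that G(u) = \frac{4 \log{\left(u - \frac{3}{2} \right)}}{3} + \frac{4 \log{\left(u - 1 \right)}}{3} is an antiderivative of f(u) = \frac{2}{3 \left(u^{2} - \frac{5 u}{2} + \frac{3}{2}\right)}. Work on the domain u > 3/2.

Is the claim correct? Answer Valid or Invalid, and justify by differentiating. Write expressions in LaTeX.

Invalid: d/du[G] - f = \frac{8}{3 u - 3}, which is not 0.

d/du[G] = \frac{16 u - 20}{6 u^{2} - 15 u + 9}
d/du[G] - f(u) = \frac{8}{3 u - 3} != 0.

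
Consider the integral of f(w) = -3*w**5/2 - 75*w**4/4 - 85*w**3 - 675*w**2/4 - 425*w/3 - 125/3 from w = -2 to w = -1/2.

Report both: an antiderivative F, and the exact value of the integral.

f matches the chain-rule pattern g'(h)*h' with inner function h(w) = -w**2/2 - 5*w/2 - 5/3; substituting u = h(w) collapses the integral.
F(w) = (-3*w**2 - 15*w - 10)**3/108 is an antiderivative of f.
Check: d/dw[(-3*w**2 - 15*w - 10)**3/108] = -3*w**5/2 - 75*w**4/4 - 85*w**3 - 675*w**2/4 - 425*w/3 - 125/3 = f(w).
F(-1/2) = -2197/6912; F(-2) = 128/27.
Integral = F(-1/2) - F(-2) = -1295/256.

Antiderivative: F(w) = (-3*w**2 - 15*w - 10)**3/108; value = -1295/256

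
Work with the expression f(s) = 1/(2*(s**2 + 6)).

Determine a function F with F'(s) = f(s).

An antiderivative is F(s) = sqrt(6)*atan(sqrt(6)*s/6)/12.

Since d/ds undoes antidifferentiation here, F'(s) = f(s) is required of F(s).
Check: d/ds[sqrt(6)*atan(sqrt(6)*s/6)/12] = 1/(2*s**2 + 12), which equals f(s).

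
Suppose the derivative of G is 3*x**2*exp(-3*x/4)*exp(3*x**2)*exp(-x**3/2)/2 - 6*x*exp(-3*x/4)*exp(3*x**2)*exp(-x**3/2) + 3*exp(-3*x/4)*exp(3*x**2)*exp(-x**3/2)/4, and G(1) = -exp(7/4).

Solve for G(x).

G'(x) matches the chain-rule pattern g'(h)*h' with inner function h(x) = -x**3/2 + 3*x**2 - 3*x/4; substituting u = h(x) collapses the integral.
A general antiderivative is -exp(-x**3/2 + 3*x**2 - 3*x/4) + C.
The condition gives C = -exp(7/4) - (-exp(7/4)) = 0.
So G(x) = -exp(-3*x/4)*exp(3*x**2)*exp(-x**3/2).
Check: d/dx[-exp(-3*x/4)*exp(3*x**2)*exp(-x**3/2)] = (6*x**2*exp(3*x**2) - 24*x*exp(3*x**2) + 3*exp(3*x**2))*exp(-3*x/4)*exp(-x**3/2)/4, which equals G'(x).

G(x) = -exp(-3*x/4)*exp(3*x**2)*exp(-x**3/2)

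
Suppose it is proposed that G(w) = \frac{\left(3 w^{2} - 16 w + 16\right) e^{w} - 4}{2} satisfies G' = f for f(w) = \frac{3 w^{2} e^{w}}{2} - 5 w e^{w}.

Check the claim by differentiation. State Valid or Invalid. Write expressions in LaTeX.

d/dw[G] = \frac{3 w^{2} e^{w}}{2} - 5 w e^{w}
This equals f(w) exactly, so the claim holds.

Valid - differentiating G returns exactly f.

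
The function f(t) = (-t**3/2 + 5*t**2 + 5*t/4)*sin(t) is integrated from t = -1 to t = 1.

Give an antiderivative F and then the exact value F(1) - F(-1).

Antiderivative: F(t) = t**3*cos(t)/2 - 3*t**2*sin(t)/2 - 5*t**2*cos(t) + 10*t*sin(t) - 17*t*cos(t)/4 + 17*sin(t)/4 + 10*cos(t); value = -15*cos(1)/2 + 11*sin(1)/2

For F(t) to be correct the identity F'(t) - f(t) = 0 must hold.
F(t) = t**3*cos(t)/2 - 3*t**2*sin(t)/2 - 5*t**2*cos(t) + 10*t*sin(t) - 17*t*cos(t)/4 + 17*sin(t)/4 + 10*cos(t) is an antiderivative of f.
Check: d/dt[t**3*cos(t)/2 - 3*t**2*sin(t)/2 - 5*t**2*cos(t) + 10*t*sin(t) - 17*t*cos(t)/4 + 17*sin(t)/4 + 10*cos(t)] = -t**3*sin(t)/2 + 5*t**2*sin(t) + 5*t*sin(t)/4, which equals f(t).
F(1) = 5*cos(1)/4 + 51*sin(1)/4; F(-1) = 35*cos(1)/4 + 29*sin(1)/4.
Integral = F(1) - F(-1) = -15*cos(1)/2 + 11*sin(1)/2.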